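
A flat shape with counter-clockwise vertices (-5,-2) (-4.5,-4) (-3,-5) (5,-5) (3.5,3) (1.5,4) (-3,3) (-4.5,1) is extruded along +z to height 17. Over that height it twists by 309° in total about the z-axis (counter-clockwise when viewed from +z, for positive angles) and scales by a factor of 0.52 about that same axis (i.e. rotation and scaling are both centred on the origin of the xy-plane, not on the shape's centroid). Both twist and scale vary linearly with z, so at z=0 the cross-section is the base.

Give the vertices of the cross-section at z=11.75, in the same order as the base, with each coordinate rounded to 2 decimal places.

t = z/height = 11.75/17 = 0.691176
s = 1 + (scale-1)·z/height = 1 + (0.52-1)·11.75/17 = 0.668235
θ = twist·z/height = 309°·11.75/17 = 213.5735° = 3.727561 rad
cos θ = -0.833177, sin θ = -0.553007 (intermediates below are computed at full precision and shown rounded to 5 d.p.)
v1: (-5,-2) → rotate → (3.05987,4.43139) → ×s → (2.04471,2.96121) → (2.04,2.96)
v2: (-4.5,-4) → rotate → (1.53727,5.82124) → ×s → (1.02726,3.88996) → (1.03,3.89)
v3: (-3,-5) → rotate → (-0.26550,5.82490) → ×s → (-0.17742,3.89241) → (-0.18,3.89)
v4: (5,-5) → rotate → (-6.93092,1.40085) → ×s → (-4.63148,0.93610) → (-4.63,0.94)
v5: (3.5,3) → rotate → (-1.25710,-4.43505) → ×s → (-0.84004,-2.96366) → (-0.84,-2.96)
v6: (1.5,4) → rotate → (0.96226,-4.16222) → ×s → (0.64302,-2.78134) → (0.64,-2.78)
v7: (-3,3) → rotate → (4.15855,-0.84051) → ×s → (2.77889,-0.56166) → (2.78,-0.56)
v8: (-4.5,1) → rotate → (4.30230,1.65535) → ×s → (2.87495,1.10617) → (2.87,1.11)

Cross-section at z=11.75: (2.04,2.96) (1.03,3.89) (-0.18,3.89) (-4.63,0.94) (-0.84,-2.96) (0.64,-2.78) (2.78,-0.56) (2.87,1.11)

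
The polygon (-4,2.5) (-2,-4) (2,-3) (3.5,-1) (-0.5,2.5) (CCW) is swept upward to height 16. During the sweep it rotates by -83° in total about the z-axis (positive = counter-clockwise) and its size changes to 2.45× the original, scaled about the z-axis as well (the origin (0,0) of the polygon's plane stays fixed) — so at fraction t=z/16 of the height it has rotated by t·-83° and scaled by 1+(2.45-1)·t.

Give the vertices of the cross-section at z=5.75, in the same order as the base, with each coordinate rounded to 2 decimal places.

t = z/height = 5.75/16 = 0.359375
s = 1 + (scale-1)·z/height = 1 + (2.45-1)·5.75/16 = 1.521094
θ = twist·z/height = -83°·5.75/16 = -29.8281° = -0.520599 rad
cos θ = 0.867521, sin θ = -0.497400 (intermediates below are computed at full precision and shown rounded to 5 d.p.)
v1: (-4,2.5) → rotate → (-2.22659,4.15840) → ×s → (-3.38685,6.32532) → (-3.39,6.33)
v2: (-2,-4) → rotate → (-3.72464,-2.47529) → ×s → (-5.66553,-3.76514) → (-5.67,-3.77)
v3: (2,-3) → rotate → (0.24284,-3.59736) → ×s → (0.36939,-5.47193) → (0.37,-5.47)
v4: (3.5,-1) → rotate → (2.53893,-2.60842) → ×s → (3.86194,-3.96765) → (3.86,-3.97)
v5: (-0.5,2.5) → rotate → (0.80974,2.41750) → ×s → (1.23169,3.67725) → (1.23,3.68)

Cross-section at z=5.75: (-3.39,6.33) (-5.67,-3.77) (0.37,-5.47) (3.86,-3.97) (1.23,3.68)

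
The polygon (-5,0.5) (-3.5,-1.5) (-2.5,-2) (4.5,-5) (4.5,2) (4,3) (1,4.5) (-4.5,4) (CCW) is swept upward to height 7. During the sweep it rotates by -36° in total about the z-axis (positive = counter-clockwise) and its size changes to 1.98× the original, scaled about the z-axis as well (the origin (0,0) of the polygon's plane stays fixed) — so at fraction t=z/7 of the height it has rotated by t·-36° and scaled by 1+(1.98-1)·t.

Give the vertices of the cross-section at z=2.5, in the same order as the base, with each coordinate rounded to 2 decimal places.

t = z/height = 2.5/7 = 0.357143
s = 1 + (scale-1)·z/height = 1 + (1.98-1)·2.5/7 = 1.350000
θ = twist·z/height = -36°·2.5/7 = -12.8571° = -0.224399 rad
cos θ = 0.974928, sin θ = -0.222521 (intermediates below are computed at full precision and shown rounded to 5 d.p.)
v1: (-5,0.5) → rotate → (-4.76338,1.60007) → ×s → (-6.43056,2.16009) → (-6.43,2.16)
v2: (-3.5,-1.5) → rotate → (-3.74603,-0.68357) → ×s → (-5.05714,-0.92282) → (-5.06,-0.92)
v3: (-2.5,-2) → rotate → (-2.88236,-1.39355) → ×s → (-3.89119,-1.88130) → (-3.89,-1.88)
v4: (4.5,-5) → rotate → (3.27457,-5.87598) → ×s → (4.42067,-7.93258) → (4.42,-7.93)
v5: (4.5,2) → rotate → (4.83222,0.94851) → ×s → (6.52349,1.28049) → (6.52,1.28)
v6: (4,3) → rotate → (4.56727,2.03470) → ×s → (6.16582,2.74685) → (6.17,2.75)
v7: (1,4.5) → rotate → (1.97627,4.16465) → ×s → (2.66797,5.62228) → (2.67,5.62)
v8: (-4.5,4) → rotate → (-3.49709,4.90106) → ×s → (-4.72107,6.61643) → (-4.72,6.62)

Cross-section at z=2.5: (-6.43,2.16) (-5.06,-0.92) (-3.89,-1.88) (4.42,-7.93) (6.52,1.28) (6.17,2.75) (2.67,5.62) (-4.72,6.62)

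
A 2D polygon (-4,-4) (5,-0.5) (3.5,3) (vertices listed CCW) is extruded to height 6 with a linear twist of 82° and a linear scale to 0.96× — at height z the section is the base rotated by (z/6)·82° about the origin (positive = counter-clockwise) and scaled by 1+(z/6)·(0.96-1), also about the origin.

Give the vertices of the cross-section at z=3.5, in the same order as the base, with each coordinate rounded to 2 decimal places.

t = z/height = 3.5/6 = 0.583333
s = 1 + (scale-1)·z/height = 1 + (0.96-1)·3.5/6 = 0.976667
θ = twist·z/height = 82°·3.5/6 = 47.8333° = 0.834849 rad
cos θ = 0.671289, sin θ = 0.741195 (intermediates below are computed at full precision and shown rounded to 5 d.p.)
v1: (-4,-4) → rotate → (0.27962,-5.64994) → ×s → (0.27310,-5.51811) → (0.27,-5.52)
v2: (5,-0.5) → rotate → (3.72705,3.37033) → ×s → (3.64008,3.29169) → (3.64,3.29)
v3: (3.5,3) → rotate → (0.12593,4.60805) → ×s → (0.12299,4.50053) → (0.12,4.50)

Cross-section at z=3.5: (0.27,-5.52) (3.64,3.29) (0.12,4.50)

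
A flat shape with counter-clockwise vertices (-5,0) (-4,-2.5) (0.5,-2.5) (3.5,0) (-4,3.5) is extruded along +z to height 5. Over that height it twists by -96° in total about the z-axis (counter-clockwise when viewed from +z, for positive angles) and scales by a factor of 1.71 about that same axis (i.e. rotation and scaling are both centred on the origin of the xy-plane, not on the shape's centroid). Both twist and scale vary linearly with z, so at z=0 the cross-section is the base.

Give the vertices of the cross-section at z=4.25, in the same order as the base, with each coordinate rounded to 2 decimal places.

Cross-section at z=4.25: (-1.17,7.93) (-4.90,5.76) (-3.85,-1.38) (0.82,-5.55) (4.62,7.17)

t = z/height = 4.25/5 = 0.85
s = 1 + (scale-1)·z/height = 1 + (1.71-1)·4.25/5 = 1.603500
θ = twist·z/height = -96°·4.25/5 = -81.6000° = -1.424189 rad
cos θ = 0.146083, sin θ = -0.989272 (intermediates below are computed at full precision and shown rounded to 5 d.p.)
v1: (-5,0) → rotate → (-0.73042,4.94636) → ×s → (-1.17122,7.93149) → (-1.17,7.93)
v2: (-4,-2.5) → rotate → (-3.05751,3.59188) → ×s → (-4.90272,5.75958) → (-4.90,5.76)
v3: (0.5,-2.5) → rotate → (-2.40014,-0.85984) → ×s → (-3.84862,-1.37876) → (-3.85,-1.38)
v4: (3.5,0) → rotate → (0.51129,-3.46245) → ×s → (0.81985,-5.55204) → (0.82,-5.55)
v5: (-4,3.5) → rotate → (2.87812,4.46838) → ×s → (4.61507,7.16505) → (4.62,7.17)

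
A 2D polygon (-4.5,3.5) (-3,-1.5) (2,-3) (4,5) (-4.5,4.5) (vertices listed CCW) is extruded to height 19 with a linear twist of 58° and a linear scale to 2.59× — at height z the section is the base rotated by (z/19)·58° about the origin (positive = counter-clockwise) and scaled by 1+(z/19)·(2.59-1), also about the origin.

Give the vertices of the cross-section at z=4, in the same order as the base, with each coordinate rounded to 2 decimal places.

t = z/height = 4/19 = 0.210526
s = 1 + (scale-1)·z/height = 1 + (2.59-1)·4/19 = 1.334737
θ = twist·z/height = 58°·4/19 = 12.2105° = 0.213114 rad
cos θ = 0.977377, sin θ = 0.211504 (intermediates below are computed at full precision and shown rounded to 5 d.p.)
v1: (-4.5,3.5) → rotate → (-5.13846,2.46905) → ×s → (-6.85849,3.29553) → (-6.86,3.30)
v2: (-3,-1.5) → rotate → (-2.61487,-2.10058) → ×s → (-3.49017,-2.80372) → (-3.49,-2.80)
v3: (2,-3) → rotate → (2.58927,-2.50912) → ×s → (3.45599,-3.34902) → (3.46,-3.35)
v4: (4,5) → rotate → (2.85199,5.73290) → ×s → (3.80665,7.65192) → (3.81,7.65)
v5: (-4.5,4.5) → rotate → (-5.34997,3.44643) → ×s → (-7.14080,4.60007) → (-7.14,4.60)

Cross-section at z=4: (-6.86,3.30) (-3.49,-2.80) (3.46,-3.35) (3.81,7.65) (-7.14,4.60)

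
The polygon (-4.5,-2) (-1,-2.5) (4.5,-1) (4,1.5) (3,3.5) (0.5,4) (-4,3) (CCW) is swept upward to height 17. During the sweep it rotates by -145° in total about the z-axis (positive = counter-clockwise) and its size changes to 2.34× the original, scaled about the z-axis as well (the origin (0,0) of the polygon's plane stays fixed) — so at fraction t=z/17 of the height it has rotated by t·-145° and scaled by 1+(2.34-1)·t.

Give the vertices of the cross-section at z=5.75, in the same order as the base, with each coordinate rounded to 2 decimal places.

Cross-section at z=5.75: (-6.48,3.03) (-3.70,-1.28) (3.19,-5.89) (5.46,-2.96) (6.70,0.04) (4.87,3.26) (-0.52,7.25)

t = z/height = 5.75/17 = 0.338235
s = 1 + (scale-1)·z/height = 1 + (2.34-1)·5.75/17 = 1.453235
θ = twist·z/height = -145°·5.75/17 = -49.0441° = -0.855981 rad
cos θ = 0.655478, sin θ = -0.755215 (intermediates below are computed at full precision and shown rounded to 5 d.p.)
v1: (-4.5,-2) → rotate → (-4.46008,2.08751) → ×s → (-6.48154,3.03364) → (-6.48,3.03)
v2: (-1,-2.5) → rotate → (-2.54351,-0.88348) → ×s → (-3.69632,-1.28390) → (-3.70,-1.28)
v3: (4.5,-1) → rotate → (2.19444,-4.05394) → ×s → (3.18903,-5.89133) → (3.19,-5.89)
v4: (4,1.5) → rotate → (3.75473,-2.03764) → ×s → (5.45651,-2.96117) → (5.46,-2.96)
v5: (3,3.5) → rotate → (4.60968,0.02853) → ×s → (6.69896,0.04146) → (6.70,0.04)
v6: (0.5,4) → rotate → (3.34860,2.24430) → ×s → (4.86630,3.26150) → (4.87,3.26)
v7: (-4,3) → rotate → (-0.35627,4.98729) → ×s → (-0.51774,7.24771) → (-0.52,7.25)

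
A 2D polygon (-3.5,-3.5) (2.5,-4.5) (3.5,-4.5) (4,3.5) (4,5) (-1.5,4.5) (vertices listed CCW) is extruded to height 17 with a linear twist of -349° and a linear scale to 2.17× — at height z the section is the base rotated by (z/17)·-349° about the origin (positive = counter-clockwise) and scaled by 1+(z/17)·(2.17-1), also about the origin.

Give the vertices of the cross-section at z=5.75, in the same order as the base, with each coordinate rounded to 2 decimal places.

Cross-section at z=5.75: (-2.01,6.61) (-7.18,-0.13) (-7.84,-1.36) (1.69,-7.22) (3.53,-8.21) (6.53,-1.11)

t = z/height = 5.75/17 = 0.338235
s = 1 + (scale-1)·z/height = 1 + (2.17-1)·5.75/17 = 1.395735
θ = twist·z/height = -349°·5.75/17 = -118.0441° = -2.060259 rad
cos θ = -0.470151, sin θ = -0.882586 (intermediates below are computed at full precision and shown rounded to 5 d.p.)
v1: (-3.5,-3.5) → rotate → (-1.44352,4.73458) → ×s → (-2.01477,6.60822) → (-2.01,6.61)
v2: (2.5,-4.5) → rotate → (-5.14701,-0.09078) → ×s → (-7.18387,-0.12671) → (-7.18,-0.13)
v3: (3.5,-4.5) → rotate → (-5.61717,-0.97337) → ×s → (-7.84008,-1.35857) → (-7.84,-1.36)
v4: (4,3.5) → rotate → (1.20845,-5.17587) → ×s → (1.68667,-7.22415) → (1.69,-7.22)
v5: (4,5) → rotate → (2.53232,-5.88110) → ×s → (3.53445,-8.20846) → (3.53,-8.21)
v6: (-1.5,4.5) → rotate → (4.67686,-0.79180) → ×s → (6.52766,-1.10515) → (6.53,-1.11)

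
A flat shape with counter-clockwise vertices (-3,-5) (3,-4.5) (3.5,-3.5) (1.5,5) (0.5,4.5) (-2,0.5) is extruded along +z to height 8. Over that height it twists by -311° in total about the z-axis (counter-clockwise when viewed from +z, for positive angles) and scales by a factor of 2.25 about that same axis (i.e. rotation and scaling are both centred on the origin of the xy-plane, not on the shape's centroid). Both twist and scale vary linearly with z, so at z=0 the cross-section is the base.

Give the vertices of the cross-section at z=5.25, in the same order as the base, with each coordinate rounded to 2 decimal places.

t = z/height = 5.25/8 = 0.65625
s = 1 + (scale-1)·z/height = 1 + (2.25-1)·5.25/8 = 1.820313
θ = twist·z/height = -311°·5.25/8 = -204.0938° = -3.562108 rad
cos θ = -0.912879, sin θ = 0.408231 (intermediates below are computed at full precision and shown rounded to 5 d.p.)
v1: (-3,-5) → rotate → (4.77979,3.33970) → ×s → (8.70071,6.07930) → (8.70,6.08)
v2: (3,-4.5) → rotate → (-0.90160,5.33265) → ×s → (-1.64119,9.70708) → (-1.64,9.71)
v3: (3.5,-3.5) → rotate → (-1.76627,4.62388) → ×s → (-3.21516,8.41691) → (-3.22,8.42)
v4: (1.5,5) → rotate → (-3.41047,-3.95205) → ×s → (-6.20813,-7.19396) → (-6.21,-7.19)
v5: (0.5,4.5) → rotate → (-2.29348,-3.90384) → ×s → (-4.17485,-7.10621) → (-4.17,-7.11)
v6: (-2,0.5) → rotate → (1.62164,-1.27290) → ×s → (2.95190,-2.31708) → (2.95,-2.32)

Cross-section at z=5.25: (8.70,6.08) (-1.64,9.71) (-3.22,8.42) (-6.21,-7.19) (-4.17,-7.11) (2.95,-2.32)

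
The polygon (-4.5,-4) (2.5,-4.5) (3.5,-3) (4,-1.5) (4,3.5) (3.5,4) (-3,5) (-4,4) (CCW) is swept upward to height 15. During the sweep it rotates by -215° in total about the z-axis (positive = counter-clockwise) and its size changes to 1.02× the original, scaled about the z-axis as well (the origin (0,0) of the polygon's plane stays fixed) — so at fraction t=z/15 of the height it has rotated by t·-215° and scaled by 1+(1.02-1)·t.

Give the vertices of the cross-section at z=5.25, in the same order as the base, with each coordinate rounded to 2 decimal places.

t = z/height = 5.25/15 = 0.35
s = 1 + (scale-1)·z/height = 1 + (1.02-1)·5.25/15 = 1.007000
θ = twist·z/height = -215°·5.25/15 = -75.2500° = -1.313360 rad
cos θ = 0.254602, sin θ = -0.967046 (intermediates below are computed at full precision and shown rounded to 5 d.p.)
v1: (-4.5,-4) → rotate → (-5.01389,3.33330) → ×s → (-5.04899,3.35663) → (-5.05,3.36)
v2: (2.5,-4.5) → rotate → (-3.71520,-3.56332) → ×s → (-3.74121,-3.58827) → (-3.74,-3.59)
v3: (3.5,-3) → rotate → (-2.01003,-4.14847) → ×s → (-2.02410,-4.17751) → (-2.02,-4.18)
v4: (4,-1.5) → rotate → (-0.43216,-4.25009) → ×s → (-0.43519,-4.27984) → (-0.44,-4.28)
v5: (4,3.5) → rotate → (4.40307,-2.97708) → ×s → (4.43389,-2.99792) → (4.43,-3.00)
v6: (3.5,4) → rotate → (4.75929,-2.36625) → ×s → (4.79261,-2.38282) → (4.79,-2.38)
v7: (-3,5) → rotate → (4.07142,4.17415) → ×s → (4.09992,4.20337) → (4.10,4.20)
v8: (-4,4) → rotate → (2.84978,4.88659) → ×s → (2.86972,4.92080) → (2.87,4.92)

Cross-section at z=5.25: (-5.05,3.36) (-3.74,-3.59) (-2.02,-4.18) (-0.44,-4.28) (4.43,-3.00) (4.79,-2.38) (4.10,4.20) (2.87,4.92)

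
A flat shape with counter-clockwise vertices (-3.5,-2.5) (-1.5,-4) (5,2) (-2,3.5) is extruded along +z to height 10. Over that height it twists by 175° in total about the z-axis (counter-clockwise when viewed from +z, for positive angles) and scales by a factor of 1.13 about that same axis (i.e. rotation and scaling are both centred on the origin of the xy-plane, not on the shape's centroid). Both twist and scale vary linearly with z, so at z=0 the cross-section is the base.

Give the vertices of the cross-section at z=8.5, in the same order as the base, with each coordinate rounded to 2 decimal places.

t = z/height = 8.5/10 = 0.85
s = 1 + (scale-1)·z/height = 1 + (1.13-1)·8.5/10 = 1.110500
θ = twist·z/height = 175°·8.5/10 = 148.7500° = 2.596177 rad
cos θ = -0.854912, sin θ = 0.518773 (intermediates below are computed at full precision and shown rounded to 5 d.p.)
v1: (-3.5,-2.5) → rotate → (4.28912,0.32157) → ×s → (4.76307,0.35711) → (4.76,0.36)
v2: (-1.5,-4) → rotate → (3.35746,2.64149) → ×s → (3.72846,2.93337) → (3.73,2.93)
v3: (5,2) → rotate → (-5.31211,0.88404) → ×s → (-5.89909,0.98173) → (-5.90,0.98)
v4: (-2,3.5) → rotate → (-0.10588,-4.02974) → ×s → (-0.11758,-4.47502) → (-0.12,-4.48)

Cross-section at z=8.5: (4.76,0.36) (3.73,2.93) (-5.90,0.98) (-0.12,-4.48)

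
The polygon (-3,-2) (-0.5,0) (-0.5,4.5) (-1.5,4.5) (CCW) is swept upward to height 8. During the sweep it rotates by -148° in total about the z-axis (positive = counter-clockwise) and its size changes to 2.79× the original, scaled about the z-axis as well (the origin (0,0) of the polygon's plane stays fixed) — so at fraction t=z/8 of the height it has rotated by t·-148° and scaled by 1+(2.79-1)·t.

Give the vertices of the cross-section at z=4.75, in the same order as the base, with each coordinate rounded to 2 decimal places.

t = z/height = 4.75/8 = 0.59375
s = 1 + (scale-1)·z/height = 1 + (2.79-1)·4.75/8 = 2.062813
θ = twist·z/height = -148°·4.75/8 = -87.8750° = -1.533708 rad
cos θ = 0.037080, sin θ = -0.999312 (intermediates below are computed at full precision and shown rounded to 5 d.p.)
v1: (-3,-2) → rotate → (-2.10986,2.92378) → ×s → (-4.35225,6.03120) → (-4.35,6.03)
v2: (-0.5,0) → rotate → (-0.01854,0.49966) → ×s → (-0.03824,1.03070) → (-0.04,1.03)
v3: (-0.5,4.5) → rotate → (4.47837,0.66652) → ×s → (9.23803,1.37490) → (9.24,1.37)
v4: (-1.5,4.5) → rotate → (4.44129,1.66583) → ×s → (9.16154,3.43629) → (9.16,3.44)

Cross-section at z=4.75: (-4.35,6.03) (-0.04,1.03) (9.24,1.37) (9.16,3.44)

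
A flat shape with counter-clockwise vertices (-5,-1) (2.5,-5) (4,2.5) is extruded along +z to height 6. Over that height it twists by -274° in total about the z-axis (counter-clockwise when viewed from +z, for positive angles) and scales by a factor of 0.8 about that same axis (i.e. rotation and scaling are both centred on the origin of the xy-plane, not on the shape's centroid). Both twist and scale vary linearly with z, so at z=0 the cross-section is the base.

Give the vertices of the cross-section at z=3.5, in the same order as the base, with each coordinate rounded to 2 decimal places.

Cross-section at z=3.5: (3.84,2.35) (-3.60,3.38) (-2.56,-3.29)

t = z/height = 3.5/6 = 0.583333
s = 1 + (scale-1)·z/height = 1 + (0.8-1)·3.5/6 = 0.883333
θ = twist·z/height = -274°·3.5/6 = -159.8333° = -2.789618 rad
cos θ = -0.938694, sin θ = -0.344752 (intermediates below are computed at full precision and shown rounded to 5 d.p.)
v1: (-5,-1) → rotate → (4.34872,2.66245) → ×s → (3.84137,2.35183) → (3.84,2.35)
v2: (2.5,-5) → rotate → (-4.07050,3.83159) → ×s → (-3.59560,3.38457) → (-3.60,3.38)
v3: (4,2.5) → rotate → (-2.89289,-3.72574) → ×s → (-2.55539,-3.29107) → (-2.56,-3.29)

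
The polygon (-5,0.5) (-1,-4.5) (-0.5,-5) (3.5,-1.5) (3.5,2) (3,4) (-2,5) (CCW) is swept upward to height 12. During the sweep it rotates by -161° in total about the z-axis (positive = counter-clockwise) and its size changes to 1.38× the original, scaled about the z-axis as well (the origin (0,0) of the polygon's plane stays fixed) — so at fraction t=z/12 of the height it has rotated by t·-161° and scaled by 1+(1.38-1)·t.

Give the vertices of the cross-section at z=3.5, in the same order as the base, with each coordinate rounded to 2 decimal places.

t = z/height = 3.5/12 = 0.291667
s = 1 + (scale-1)·z/height = 1 + (1.38-1)·3.5/12 = 1.110833
θ = twist·z/height = -161°·3.5/12 = -46.9583° = -0.819578 rad
cos θ = 0.682530, sin θ = -0.730858 (intermediates below are computed at full precision and shown rounded to 5 d.p.)
v1: (-5,0.5) → rotate → (-3.04722,3.99555) → ×s → (-3.38496,4.43839) → (-3.38,4.44)
v2: (-1,-4.5) → rotate → (-3.97139,-2.34053) → ×s → (-4.41155,-2.59994) → (-4.41,-2.60)
v3: (-0.5,-5) → rotate → (-3.99555,-3.04722) → ×s → (-4.43839,-3.38496) → (-4.44,-3.38)
v4: (3.5,-1.5) → rotate → (1.29257,-3.58180) → ×s → (1.43583,-3.97878) → (1.44,-3.98)
v5: (3.5,2) → rotate → (3.85057,-1.19294) → ×s → (4.27734,-1.32516) → (4.28,-1.33)
v6: (3,4) → rotate → (4.97102,0.53755) → ×s → (5.52198,0.59713) → (5.52,0.60)
v7: (-2,5) → rotate → (2.28923,4.87437) → ×s → (2.54295,5.41461) → (2.54,5.41)

Cross-section at z=3.5: (-3.38,4.44) (-4.41,-2.60) (-4.44,-3.38) (1.44,-3.98) (4.28,-1.33) (5.52,0.60) (2.54,5.41)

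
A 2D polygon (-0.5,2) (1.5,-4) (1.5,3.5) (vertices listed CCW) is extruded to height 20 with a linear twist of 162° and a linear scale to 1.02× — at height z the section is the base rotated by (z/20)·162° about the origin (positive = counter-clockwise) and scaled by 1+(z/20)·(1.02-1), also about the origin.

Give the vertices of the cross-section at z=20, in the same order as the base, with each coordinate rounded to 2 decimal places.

Cross-section at z=20: (-0.15,-2.10) (-0.19,4.35) (-2.56,-2.92)

t = z/height = 20/20 = 1
s = 1 + (scale-1)·z/height = 1 + (1.02-1)·20/20 = 1.020000
θ = twist·z/height = 162°·20/20 = 162.0000° = 2.827433 rad
cos θ = -0.951057, sin θ = 0.309017 (intermediates below are computed at full precision and shown rounded to 5 d.p.)
v1: (-0.5,2) → rotate → (-0.14251,-2.05662) → ×s → (-0.14536,-2.09775) → (-0.15,-2.10)
v2: (1.5,-4) → rotate → (-0.19052,4.26775) → ×s → (-0.19433,4.35311) → (-0.19,4.35)
v3: (1.5,3.5) → rotate → (-2.50814,-2.86517) → ×s → (-2.55831,-2.92248) → (-2.56,-2.92)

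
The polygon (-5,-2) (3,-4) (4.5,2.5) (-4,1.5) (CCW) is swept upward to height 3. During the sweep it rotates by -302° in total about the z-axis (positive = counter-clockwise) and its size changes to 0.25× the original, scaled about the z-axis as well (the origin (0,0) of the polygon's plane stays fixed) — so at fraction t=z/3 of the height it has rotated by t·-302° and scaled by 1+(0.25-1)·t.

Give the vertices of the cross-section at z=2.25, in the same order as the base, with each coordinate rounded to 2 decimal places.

t = z/height = 2.25/3 = 0.75
s = 1 + (scale-1)·z/height = 1 + (0.25-1)·2.25/3 = 0.437500
θ = twist·z/height = -302°·2.25/3 = -226.5000° = -3.953171 rad
cos θ = -0.688355, sin θ = 0.725374 (intermediates below are computed at full precision and shown rounded to 5 d.p.)
v1: (-5,-2) → rotate → (4.89252,-2.25016) → ×s → (2.14048,-0.98445) → (2.14,-0.98)
v2: (3,-4) → rotate → (0.83643,4.92954) → ×s → (0.36594,2.15667) → (0.37,2.16)
v3: (4.5,2.5) → rotate → (-4.91103,1.54330) → ×s → (-2.14858,0.67519) → (-2.15,0.68)
v4: (-4,1.5) → rotate → (1.66536,-3.93403) → ×s → (0.72859,-1.72114) → (0.73,-1.72)

Cross-section at z=2.25: (2.14,-0.98) (0.37,2.16) (-2.15,0.68) (0.73,-1.72)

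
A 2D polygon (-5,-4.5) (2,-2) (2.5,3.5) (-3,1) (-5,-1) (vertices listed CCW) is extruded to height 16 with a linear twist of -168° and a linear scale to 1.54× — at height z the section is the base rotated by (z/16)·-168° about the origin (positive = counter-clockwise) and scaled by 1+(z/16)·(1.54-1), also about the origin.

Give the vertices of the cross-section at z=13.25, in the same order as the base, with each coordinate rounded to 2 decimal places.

t = z/height = 13.25/16 = 0.828125
s = 1 + (scale-1)·z/height = 1 + (1.54-1)·13.25/16 = 1.447188
θ = twist·z/height = -168°·13.25/16 = -139.1250° = -2.428189 rad
cos θ = -0.756139, sin θ = -0.654411 (intermediates below are computed at full precision and shown rounded to 5 d.p.)
v1: (-5,-4.5) → rotate → (0.83585,6.67468) → ×s → (1.20963,9.65951) → (1.21,9.66)
v2: (2,-2) → rotate → (-2.82110,0.20346) → ×s → (-4.08266,0.29444) → (-4.08,0.29)
v3: (2.5,3.5) → rotate → (0.40009,-4.28251) → ×s → (0.57901,-6.19760) → (0.58,-6.20)
v4: (-3,1) → rotate → (2.92283,1.20709) → ×s → (4.22988,1.74689) → (4.23,1.75)
v5: (-5,-1) → rotate → (3.12628,4.02819) → ×s → (4.52432,5.82955) → (4.52,5.83)

Cross-section at z=13.25: (1.21,9.66) (-4.08,0.29) (0.58,-6.20) (4.23,1.75) (4.52,5.83)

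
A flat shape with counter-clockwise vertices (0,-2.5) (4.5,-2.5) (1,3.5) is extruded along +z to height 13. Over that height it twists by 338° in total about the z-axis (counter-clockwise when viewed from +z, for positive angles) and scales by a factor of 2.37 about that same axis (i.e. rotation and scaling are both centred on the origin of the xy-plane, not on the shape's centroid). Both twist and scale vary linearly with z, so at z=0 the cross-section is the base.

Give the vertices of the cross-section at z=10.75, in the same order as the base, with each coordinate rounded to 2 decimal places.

t = z/height = 10.75/13 = 0.826923
s = 1 + (scale-1)·z/height = 1 + (2.37-1)·10.75/13 = 2.132885
θ = twist·z/height = 338°·10.75/13 = 279.5000° = 4.878195 rad
cos θ = 0.165048, sin θ = -0.986286 (intermediates below are computed at full precision and shown rounded to 5 d.p.)
v1: (0,-2.5) → rotate → (-2.46571,-0.41262) → ×s → (-5.25908,-0.88007) → (-5.26,-0.88)
v2: (4.5,-2.5) → rotate → (-1.72300,-4.85090) → ×s → (-3.67496,-10.34642) → (-3.67,-10.35)
v3: (1,3.5) → rotate → (3.61705,-0.40862) → ×s → (7.71474,-0.87154) → (7.71,-0.87)

Cross-section at z=10.75: (-5.26,-0.88) (-3.67,-10.35) (7.71,-0.87)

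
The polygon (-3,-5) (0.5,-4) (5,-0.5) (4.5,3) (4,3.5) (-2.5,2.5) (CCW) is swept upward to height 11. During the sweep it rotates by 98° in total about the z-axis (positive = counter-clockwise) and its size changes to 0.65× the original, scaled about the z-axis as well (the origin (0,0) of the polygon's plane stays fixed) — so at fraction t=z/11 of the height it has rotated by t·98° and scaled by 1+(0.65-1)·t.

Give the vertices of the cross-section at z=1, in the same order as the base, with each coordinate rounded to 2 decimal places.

Cross-section at z=1: (-2.12,-5.23) (1.08,-3.75) (4.86,0.27) (3.85,3.54) (3.30,3.95) (-2.77,2.02)

t = z/height = 1/11 = 0.0909091
s = 1 + (scale-1)·z/height = 1 + (0.65-1)·1/11 = 0.968182
θ = twist·z/height = 98°·1/11 = 8.9091° = 0.155493 rad
cos θ = 0.987935, sin θ = 0.154867 (intermediates below are computed at full precision and shown rounded to 5 d.p.)
v1: (-3,-5) → rotate → (-2.18947,-5.40428) → ×s → (-2.11981,-5.23232) → (-2.12,-5.23)
v2: (0.5,-4) → rotate → (1.11344,-3.87431) → ×s → (1.07801,-3.75103) → (1.08,-3.75)
v3: (5,-0.5) → rotate → (5.01711,0.28037) → ×s → (4.85747,0.27145) → (4.86,0.27)
v4: (4.5,3) → rotate → (3.98111,3.66071) → ×s → (3.85444,3.54423) → (3.85,3.54)
v5: (4,3.5) → rotate → (3.40971,4.07724) → ×s → (3.30122,3.94751) → (3.30,3.95)
v6: (-2.5,2.5) → rotate → (-2.85701,2.08267) → ×s → (-2.76610,2.01640) → (-2.77,2.02)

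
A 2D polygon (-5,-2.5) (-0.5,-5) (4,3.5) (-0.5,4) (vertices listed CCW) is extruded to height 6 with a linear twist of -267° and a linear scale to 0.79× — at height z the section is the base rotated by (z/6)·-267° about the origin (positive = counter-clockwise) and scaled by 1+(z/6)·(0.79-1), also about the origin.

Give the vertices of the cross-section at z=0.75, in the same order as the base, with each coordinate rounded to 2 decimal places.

t = z/height = 0.75/6 = 0.125
s = 1 + (scale-1)·z/height = 1 + (0.79-1)·0.75/6 = 0.973750
θ = twist·z/height = -267°·0.75/6 = -33.3750° = -0.582504 rad
cos θ = 0.835088, sin θ = -0.550116 (intermediates below are computed at full precision and shown rounded to 5 d.p.)
v1: (-5,-2.5) → rotate → (-5.55073,0.66286) → ×s → (-5.40502,0.64546) → (-5.41,0.65)
v2: (-0.5,-5) → rotate → (-3.16813,-3.90038) → ×s → (-3.08496,-3.79800) → (-3.08,-3.80)
v3: (4,3.5) → rotate → (5.26576,0.72234) → ×s → (5.12753,0.70338) → (5.13,0.70)
v4: (-0.5,4) → rotate → (1.78292,3.61541) → ×s → (1.73612,3.52051) → (1.74,3.52)

Cross-section at z=0.75: (-5.41,0.65) (-3.08,-3.80) (5.13,0.70) (1.74,3.52)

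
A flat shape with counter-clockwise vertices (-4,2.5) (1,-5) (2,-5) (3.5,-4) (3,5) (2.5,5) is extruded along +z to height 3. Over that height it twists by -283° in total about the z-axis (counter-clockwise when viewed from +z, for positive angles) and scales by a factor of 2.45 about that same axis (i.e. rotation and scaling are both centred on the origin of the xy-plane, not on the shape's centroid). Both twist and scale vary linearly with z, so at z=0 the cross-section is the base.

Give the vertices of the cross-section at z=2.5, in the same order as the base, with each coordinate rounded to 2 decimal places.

t = z/height = 2.5/3 = 0.833333
s = 1 + (scale-1)·z/height = 1 + (2.45-1)·2.5/3 = 2.208333
θ = twist·z/height = -283°·2.5/3 = -235.8333° = -4.116068 rad
cos θ = -0.561602, sin θ = 0.827407 (intermediates below are computed at full precision and shown rounded to 5 d.p.)
v1: (-4,2.5) → rotate → (0.17789,-4.71364) → ×s → (0.39284,-10.40928) → (0.39,-10.41)
v2: (1,-5) → rotate → (3.57544,3.63542) → ×s → (7.89575,8.02821) → (7.90,8.03)
v3: (2,-5) → rotate → (3.01383,4.46283) → ×s → (6.65555,9.85541) → (6.66,9.86)
v4: (3.5,-4) → rotate → (1.34402,5.14233) → ×s → (2.96805,11.35599) → (2.97,11.36)
v5: (3,5) → rotate → (-5.82184,-0.32579) → ×s → (-12.85657,-0.71945) → (-12.86,-0.72)
v6: (2.5,5) → rotate → (-5.54104,-0.73949) → ×s → (-12.23647,-1.63304) → (-12.24,-1.63)

Cross-section at z=2.5: (0.39,-10.41) (7.90,8.03) (6.66,9.86) (2.97,11.36) (-12.86,-0.72) (-12.24,-1.63)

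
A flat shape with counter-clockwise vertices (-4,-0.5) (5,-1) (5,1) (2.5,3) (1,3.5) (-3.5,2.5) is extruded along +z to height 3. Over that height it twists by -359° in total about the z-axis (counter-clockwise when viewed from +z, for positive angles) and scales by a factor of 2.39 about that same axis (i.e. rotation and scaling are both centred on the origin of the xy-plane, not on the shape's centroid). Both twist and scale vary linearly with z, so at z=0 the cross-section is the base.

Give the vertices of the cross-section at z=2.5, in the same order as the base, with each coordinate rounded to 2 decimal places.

t = z/height = 2.5/3 = 0.833333
s = 1 + (scale-1)·z/height = 1 + (2.39-1)·2.5/3 = 2.158333
θ = twist·z/height = -359°·2.5/3 = -299.1667° = -5.221443 rad
cos θ = 0.487352, sin θ = 0.873206 (intermediates below are computed at full precision and shown rounded to 5 d.p.)
v1: (-4,-0.5) → rotate → (-1.51280,-3.73650) → ×s → (-3.26514,-8.06461) → (-3.27,-8.06)
v2: (5,-1) → rotate → (3.30996,3.87868) → ×s → (7.14401,8.37148) → (7.14,8.37)
v3: (5,1) → rotate → (1.56355,4.85338) → ×s → (3.37467,10.47521) → (3.37,10.48)
v4: (2.5,3) → rotate → (-1.40124,3.64507) → ×s → (-3.02434,7.86728) → (-3.02,7.87)
v5: (1,3.5) → rotate → (-2.56887,2.57894) → ×s → (-5.54447,5.56621) → (-5.54,5.57)
v6: (-3.5,2.5) → rotate → (-3.88875,-1.83784) → ×s → (-8.39321,-3.96667) → (-8.39,-3.97)

Cross-section at z=2.5: (-3.27,-8.06) (7.14,8.37) (3.37,10.48) (-3.02,7.87) (-5.54,5.57) (-8.39,-3.97)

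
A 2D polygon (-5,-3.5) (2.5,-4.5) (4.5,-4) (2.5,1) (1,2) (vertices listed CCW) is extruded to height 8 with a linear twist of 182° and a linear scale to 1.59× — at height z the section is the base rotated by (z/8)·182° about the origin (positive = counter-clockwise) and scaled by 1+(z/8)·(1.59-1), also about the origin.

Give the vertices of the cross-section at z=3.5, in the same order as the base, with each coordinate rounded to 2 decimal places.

t = z/height = 3.5/8 = 0.4375
s = 1 + (scale-1)·z/height = 1 + (1.59-1)·3.5/8 = 1.258125
θ = twist·z/height = 182°·3.5/8 = 79.6250° = 1.389718 rad
cos θ = 0.180090, sin θ = 0.983650 (intermediates below are computed at full precision and shown rounded to 5 d.p.)
v1: (-5,-3.5) → rotate → (2.54233,-5.54857) → ×s → (3.19856,-6.98079) → (3.20,-6.98)
v2: (2.5,-4.5) → rotate → (4.87665,1.64872) → ×s → (6.13544,2.07430) → (6.14,2.07)
v3: (4.5,-4) → rotate → (4.74501,3.70607) → ×s → (5.96981,4.66269) → (5.97,4.66)
v4: (2.5,1) → rotate → (-0.53343,2.63922) → ×s → (-0.67112,3.32046) → (-0.67,3.32)
v5: (1,2) → rotate → (-1.78721,1.34383) → ×s → (-2.24853,1.69071) → (-2.25,1.69)

Cross-section at z=3.5: (3.20,-6.98) (6.14,2.07) (5.97,4.66) (-0.67,3.32) (-2.25,1.69)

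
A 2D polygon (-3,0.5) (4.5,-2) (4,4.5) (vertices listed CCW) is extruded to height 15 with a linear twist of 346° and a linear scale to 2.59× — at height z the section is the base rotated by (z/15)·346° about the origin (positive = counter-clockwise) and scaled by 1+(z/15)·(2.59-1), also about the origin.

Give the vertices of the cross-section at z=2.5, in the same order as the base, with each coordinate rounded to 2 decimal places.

t = z/height = 2.5/15 = 0.166667
s = 1 + (scale-1)·z/height = 1 + (2.59-1)·2.5/15 = 1.265000
θ = twist·z/height = 346°·2.5/15 = 57.6667° = 1.006473 rad
cos θ = 0.534844, sin θ = 0.844951 (intermediates below are computed at full precision and shown rounded to 5 d.p.)
v1: (-3,0.5) → rotate → (-2.02701,-2.26743) → ×s → (-2.56416,-2.86830) → (-2.56,-2.87)
v2: (4.5,-2) → rotate → (4.09670,2.73259) → ×s → (5.18233,3.45673) → (5.18,3.46)
v3: (4,4.5) → rotate → (-1.66290,5.78660) → ×s → (-2.10357,7.32005) → (-2.10,7.32)

Cross-section at z=2.5: (-2.56,-2.87) (5.18,3.46) (-2.10,7.32)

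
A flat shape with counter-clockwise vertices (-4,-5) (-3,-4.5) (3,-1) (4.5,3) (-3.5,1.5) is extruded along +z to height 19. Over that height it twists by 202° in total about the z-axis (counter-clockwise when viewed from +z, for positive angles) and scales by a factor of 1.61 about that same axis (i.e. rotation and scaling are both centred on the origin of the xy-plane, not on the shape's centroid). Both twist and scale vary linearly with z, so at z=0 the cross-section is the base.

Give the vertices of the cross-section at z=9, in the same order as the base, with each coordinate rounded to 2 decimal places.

Cross-section at z=9: (6.92,-4.49) (6.15,-3.27) (0.90,3.98) (-4.42,5.39) (-1.48,-4.68)

t = z/height = 9/19 = 0.473684
s = 1 + (scale-1)·z/height = 1 + (1.61-1)·9/19 = 1.288947
θ = twist·z/height = 202°·9/19 = 95.6842° = 1.670005 rad
cos θ = -0.099046, sin θ = 0.995083 (intermediates below are computed at full precision and shown rounded to 5 d.p.)
v1: (-4,-5) → rotate → (5.37160,-3.48510) → ×s → (6.92371,-4.49212) → (6.92,-4.49)
v2: (-3,-4.5) → rotate → (4.77501,-2.53954) → ×s → (6.15474,-3.27334) → (6.15,-3.27)
v3: (3,-1) → rotate → (0.69795,3.08429) → ×s → (0.89962,3.97549) → (0.90,3.98)
v4: (4.5,3) → rotate → (-3.43095,4.18074) → ×s → (-4.42232,5.38875) → (-4.42,5.39)
v5: (-3.5,1.5) → rotate → (-1.14596,-3.63136) → ×s → (-1.47709,-4.68063) → (-1.48,-4.68)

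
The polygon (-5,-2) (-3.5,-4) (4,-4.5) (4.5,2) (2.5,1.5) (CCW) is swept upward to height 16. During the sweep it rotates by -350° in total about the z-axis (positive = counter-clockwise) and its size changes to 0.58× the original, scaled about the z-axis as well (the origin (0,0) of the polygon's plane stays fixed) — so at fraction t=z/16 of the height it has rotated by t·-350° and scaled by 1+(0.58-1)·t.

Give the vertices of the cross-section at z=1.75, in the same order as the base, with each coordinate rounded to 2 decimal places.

t = z/height = 1.75/16 = 0.109375
s = 1 + (scale-1)·z/height = 1 + (0.58-1)·1.75/16 = 0.954063
θ = twist·z/height = -350°·1.75/16 = -38.2813° = -0.668134 rad
cos θ = 0.784979, sin θ = -0.619522 (intermediates below are computed at full precision and shown rounded to 5 d.p.)
v1: (-5,-2) → rotate → (-5.16394,1.52765) → ×s → (-4.92672,1.45748) → (-4.93,1.46)
v2: (-3.5,-4) → rotate → (-5.22552,-0.97159) → ×s → (-4.98547,-0.92696) → (-4.99,-0.93)
v3: (4,-4.5) → rotate → (0.35207,-6.01049) → ×s → (0.33589,-5.73439) → (0.34,-5.73)
v4: (4.5,2) → rotate → (4.77145,-1.21789) → ×s → (4.55226,-1.16194) → (4.55,-1.16)
v5: (2.5,1.5) → rotate → (2.89173,-0.37134) → ×s → (2.75889,-0.35428) → (2.76,-0.35)

Cross-section at z=1.75: (-4.93,1.46) (-4.99,-0.93) (0.34,-5.73) (4.55,-1.16) (2.76,-0.35)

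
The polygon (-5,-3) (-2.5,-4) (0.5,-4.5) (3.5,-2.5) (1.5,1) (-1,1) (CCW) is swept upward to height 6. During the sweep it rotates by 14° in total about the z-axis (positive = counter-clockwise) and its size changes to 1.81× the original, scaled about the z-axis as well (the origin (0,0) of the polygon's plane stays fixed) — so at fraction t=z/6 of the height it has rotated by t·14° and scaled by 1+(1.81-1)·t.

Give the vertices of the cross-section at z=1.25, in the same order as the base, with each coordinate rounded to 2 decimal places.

t = z/height = 1.25/6 = 0.208333
s = 1 + (scale-1)·z/height = 1 + (1.81-1)·1.25/6 = 1.168750
θ = twist·z/height = 14°·1.25/6 = 2.9167° = 0.050905 rad
cos θ = 0.998705, sin θ = 0.050883 (intermediates below are computed at full precision and shown rounded to 5 d.p.)
v1: (-5,-3) → rotate → (-4.84087,-3.25053) → ×s → (-5.65777,-3.79906) → (-5.66,-3.80)
v2: (-2.5,-4) → rotate → (-2.29323,-4.12203) → ×s → (-2.68021,-4.81762) → (-2.68,-4.82)
v3: (0.5,-4.5) → rotate → (0.72833,-4.46873) → ×s → (0.85123,-5.22283) → (0.85,-5.22)
v4: (3.5,-2.5) → rotate → (3.62267,-2.31867) → ×s → (4.23400,-2.70994) → (4.23,-2.71)
v5: (1.5,1) → rotate → (1.44717,1.07503) → ×s → (1.69138,1.25644) → (1.69,1.26)
v6: (-1,1) → rotate → (-1.04959,0.94782) → ×s → (-1.22671,1.10777) → (-1.23,1.11)

Cross-section at z=1.25: (-5.66,-3.80) (-2.68,-4.82) (0.85,-5.22) (4.23,-2.71) (1.69,1.26) (-1.23,1.11)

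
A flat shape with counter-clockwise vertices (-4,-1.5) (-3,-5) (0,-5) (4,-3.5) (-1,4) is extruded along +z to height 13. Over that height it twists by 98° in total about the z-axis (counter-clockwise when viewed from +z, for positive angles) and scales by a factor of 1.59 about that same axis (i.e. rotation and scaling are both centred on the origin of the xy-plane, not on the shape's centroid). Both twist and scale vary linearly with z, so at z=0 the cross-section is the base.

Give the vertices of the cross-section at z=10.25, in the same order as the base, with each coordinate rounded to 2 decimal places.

t = z/height = 10.25/13 = 0.788462
s = 1 + (scale-1)·z/height = 1 + (1.59-1)·10.25/13 = 1.465192
θ = twist·z/height = 98°·10.25/13 = 77.2692° = 1.348602 rad
cos θ = 0.220370, sin θ = 0.975416 (intermediates below are computed at full precision and shown rounded to 5 d.p.)
v1: (-4,-1.5) → rotate → (0.58164,-4.23222) → ×s → (0.85222,-6.20102) → (0.85,-6.20)
v2: (-3,-5) → rotate → (4.21597,-4.02810) → ×s → (6.17721,-5.90194) → (6.18,-5.90)
v3: (0,-5) → rotate → (4.87708,-1.10185) → ×s → (7.14586,-1.61442) → (7.15,-1.61)
v4: (4,-3.5) → rotate → (4.29544,3.13037) → ×s → (6.29364,4.58659) → (6.29,4.59)
v5: (-1,4) → rotate → (-4.12204,-0.09394) → ×s → (-6.03957,-0.13763) → (-6.04,-0.14)

Cross-section at z=10.25: (0.85,-6.20) (6.18,-5.90) (7.15,-1.61) (6.29,4.59) (-6.04,-0.14)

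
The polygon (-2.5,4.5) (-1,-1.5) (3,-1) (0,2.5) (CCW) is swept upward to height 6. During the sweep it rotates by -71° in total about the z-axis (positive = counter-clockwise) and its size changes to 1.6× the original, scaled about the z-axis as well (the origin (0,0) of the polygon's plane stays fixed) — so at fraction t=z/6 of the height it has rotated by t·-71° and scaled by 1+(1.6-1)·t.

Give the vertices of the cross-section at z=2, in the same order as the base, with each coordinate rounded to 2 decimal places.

Cross-section at z=2: (-0.58,6.15) (-1.82,-1.17) (2.82,-2.54) (1.20,2.75)

t = z/height = 2/6 = 0.333333
s = 1 + (scale-1)·z/height = 1 + (1.6-1)·2/6 = 1.200000
θ = twist·z/height = -71°·2/6 = -23.6667° = -0.413061 rad
cos θ = 0.915896, sin θ = -0.401415 (intermediates below are computed at full precision and shown rounded to 5 d.p.)
v1: (-2.5,4.5) → rotate → (-0.48337,5.12507) → ×s → (-0.58005,6.15008) → (-0.58,6.15)
v2: (-1,-1.5) → rotate → (-1.51802,-0.97243) → ×s → (-1.82162,-1.16692) → (-1.82,-1.17)
v3: (3,-1) → rotate → (2.34627,-2.12014) → ×s → (2.81553,-2.54417) → (2.82,-2.54)
v4: (0,2.5) → rotate → (1.00354,2.28974) → ×s → (1.20424,2.74769) → (1.20,2.75)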